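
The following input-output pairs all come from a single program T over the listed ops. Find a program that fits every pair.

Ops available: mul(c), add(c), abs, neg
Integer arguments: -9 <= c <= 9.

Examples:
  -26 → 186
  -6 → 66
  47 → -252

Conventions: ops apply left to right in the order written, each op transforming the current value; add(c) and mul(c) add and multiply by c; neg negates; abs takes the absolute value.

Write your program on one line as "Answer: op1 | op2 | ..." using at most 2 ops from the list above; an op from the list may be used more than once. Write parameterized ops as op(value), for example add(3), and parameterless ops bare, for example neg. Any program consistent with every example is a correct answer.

add(-5) | mul(-6)

Check, running the answer program on each example:
  -26 -> -31 -> 186
  -6 -> -11 -> 66
  47 -> 42 -> -252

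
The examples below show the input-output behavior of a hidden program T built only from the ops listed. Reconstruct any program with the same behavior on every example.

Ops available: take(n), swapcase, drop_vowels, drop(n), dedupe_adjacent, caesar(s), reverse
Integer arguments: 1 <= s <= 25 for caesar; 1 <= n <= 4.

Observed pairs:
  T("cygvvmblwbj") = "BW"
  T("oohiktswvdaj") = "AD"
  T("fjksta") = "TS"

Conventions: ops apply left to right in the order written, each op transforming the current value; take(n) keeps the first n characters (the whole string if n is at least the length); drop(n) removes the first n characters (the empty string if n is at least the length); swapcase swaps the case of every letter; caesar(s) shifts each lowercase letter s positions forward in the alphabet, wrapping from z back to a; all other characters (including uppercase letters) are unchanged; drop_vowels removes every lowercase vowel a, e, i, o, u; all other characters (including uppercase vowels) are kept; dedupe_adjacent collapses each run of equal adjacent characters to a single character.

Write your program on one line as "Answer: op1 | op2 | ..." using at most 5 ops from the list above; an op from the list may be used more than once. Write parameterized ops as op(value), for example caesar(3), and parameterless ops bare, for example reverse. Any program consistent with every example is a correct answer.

reverse | swapcase | take(3) | drop(1)

Check, running the answer program on each example:
  "cygvvmblwbj" -> "jbwlbmvvgyc" -> "JBWLBMVVGYC" -> "JBW" -> "BW"
  "oohiktswvdaj" -> "jadvwstkihoo" -> "JADVWSTKIHOO" -> "JAD" -> "AD"
  "fjksta" -> "atskjf" -> "ATSKJF" -> "ATS" -> "TS"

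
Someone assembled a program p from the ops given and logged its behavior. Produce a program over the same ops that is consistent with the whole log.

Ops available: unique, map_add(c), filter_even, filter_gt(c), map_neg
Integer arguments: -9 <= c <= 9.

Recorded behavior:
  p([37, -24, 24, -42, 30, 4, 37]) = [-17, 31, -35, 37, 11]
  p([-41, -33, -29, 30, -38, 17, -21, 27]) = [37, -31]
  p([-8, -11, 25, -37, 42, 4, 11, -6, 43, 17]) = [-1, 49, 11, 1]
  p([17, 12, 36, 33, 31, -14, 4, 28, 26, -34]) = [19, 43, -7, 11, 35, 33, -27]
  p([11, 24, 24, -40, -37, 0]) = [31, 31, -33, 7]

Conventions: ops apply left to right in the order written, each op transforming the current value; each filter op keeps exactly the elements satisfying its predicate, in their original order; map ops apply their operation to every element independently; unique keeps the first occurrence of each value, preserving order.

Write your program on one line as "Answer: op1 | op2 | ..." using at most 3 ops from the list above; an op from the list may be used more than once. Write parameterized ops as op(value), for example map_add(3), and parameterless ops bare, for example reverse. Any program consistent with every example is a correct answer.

filter_even | map_add(7)

Check, running the answer program on each example:
  [37, -24, 24, -42, 30, 4, 37] -> [-24, 24, -42, 30, 4] -> [-17, 31, -35, 37, 11]
  [-41, -33, -29, 30, -38, 17, -21, 27] -> [30, -38] -> [37, -31]
  [-8, -11, 25, -37, 42, 4, 11, -6, 43, 17] -> [-8, 42, 4, -6] -> [-1, 49, 11, 1]
  [17, 12, 36, 33, 31, -14, 4, 28, 26, -34] -> [12, 36, -14, 4, 28, 26, -34] -> [19, 43, -7, 11, 35, 33, -27]
  [11, 24, 24, -40, -37, 0] -> [24, 24, -40, 0] -> [31, 31, -33, 7]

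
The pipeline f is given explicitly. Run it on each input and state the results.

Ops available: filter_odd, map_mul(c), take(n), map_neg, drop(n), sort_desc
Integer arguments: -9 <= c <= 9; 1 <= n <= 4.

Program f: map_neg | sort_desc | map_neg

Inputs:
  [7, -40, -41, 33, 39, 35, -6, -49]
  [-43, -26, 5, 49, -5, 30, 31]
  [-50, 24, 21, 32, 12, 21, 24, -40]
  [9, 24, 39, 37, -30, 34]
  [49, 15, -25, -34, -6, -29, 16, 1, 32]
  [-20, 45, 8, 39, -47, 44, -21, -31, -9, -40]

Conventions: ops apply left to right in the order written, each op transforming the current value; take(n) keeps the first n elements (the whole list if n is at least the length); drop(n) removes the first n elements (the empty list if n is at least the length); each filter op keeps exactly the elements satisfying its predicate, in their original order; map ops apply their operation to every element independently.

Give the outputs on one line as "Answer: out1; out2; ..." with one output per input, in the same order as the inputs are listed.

Execution, op by op:
  [7, -40, -41, 33, 39, 35, -6, -49] -> [-7, 40, 41, -33, -39, -35, 6, 49] -> [49, 41, 40, 6, -7, -33, -35, -39] -> [-49, -41, -40, -6, 7, 33, 35, 39]
  [-43, -26, 5, 49, -5, 30, 31] -> [43, 26, -5, -49, 5, -30, -31] -> [43, 26, 5, -5, -30, -31, -49] -> [-43, -26, -5, 5, 30, 31, 49]
  [-50, 24, 21, 32, 12, 21, 24, -40] -> [50, -24, -21, -32, -12, -21, -24, 40] -> [50, 40, -12, -21, -21, -24, -24, -32] -> [-50, -40, 12, 21, 21, 24, 24, 32]
  [9, 24, 39, 37, -30, 34] -> [-9, -24, -39, -37, 30, -34] -> [30, -9, -24, -34, -37, -39] -> [-30, 9, 24, 34, 37, 39]
  [49, 15, -25, -34, -6, -29, 16, 1, 32] -> [-49, -15, 25, 34, 6, 29, -16, -1, -32] -> [34, 29, 25, 6, -1, -15, -16, -32, -49] -> [-34, -29, -25, -6, 1, 15, 16, 32, 49]
  [-20, 45, 8, 39, -47, 44, -21, -31, -9, -40] -> [20, -45, -8, -39, 47, -44, 21, 31, 9, 40] -> [47, 40, 31, 21, 20, 9, -8, -39, -44, -45] -> [-47, -40, -31, -21, -20, -9, 8, 39, 44, 45]

[-49, -41, -40, -6, 7, 33, 35, 39]; [-43, -26, -5, 5, 30, 31, 49]; [-50, -40, 12, 21, 21, 24, 24, 32]; [-30, 9, 24, 34, 37, 39]; [-34, -29, -25, -6, 1, 15, 16, 32, 49]; [-47, -40, -31, -21, -20, -9, 8, 39, 44, 45]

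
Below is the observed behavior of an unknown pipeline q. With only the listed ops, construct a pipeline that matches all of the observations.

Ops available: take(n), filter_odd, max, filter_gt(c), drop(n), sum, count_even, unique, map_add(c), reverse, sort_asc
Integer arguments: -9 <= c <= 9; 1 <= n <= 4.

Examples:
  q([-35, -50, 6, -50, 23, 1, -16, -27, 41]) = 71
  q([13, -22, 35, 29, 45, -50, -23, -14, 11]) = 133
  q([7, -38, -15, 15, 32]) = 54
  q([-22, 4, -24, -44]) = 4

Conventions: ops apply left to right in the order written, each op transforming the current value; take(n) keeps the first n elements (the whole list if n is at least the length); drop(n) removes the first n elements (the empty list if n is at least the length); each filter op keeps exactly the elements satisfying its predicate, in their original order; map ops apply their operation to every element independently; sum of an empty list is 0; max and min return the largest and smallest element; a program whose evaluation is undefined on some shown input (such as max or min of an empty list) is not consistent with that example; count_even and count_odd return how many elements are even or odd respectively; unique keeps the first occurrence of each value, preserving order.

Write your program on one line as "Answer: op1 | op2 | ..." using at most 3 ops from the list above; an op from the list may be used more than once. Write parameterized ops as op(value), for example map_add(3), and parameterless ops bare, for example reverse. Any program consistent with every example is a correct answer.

filter_gt(-6) | sum

Check, running the answer program on each example:
  [-35, -50, 6, -50, 23, 1, -16, -27, 41] -> [6, 23, 1, 41] -> 71
  [13, -22, 35, 29, 45, -50, -23, -14, 11] -> [13, 35, 29, 45, 11] -> 133
  [7, -38, -15, 15, 32] -> [7, 15, 32] -> 54
  [-22, 4, -24, -44] -> [4] -> 4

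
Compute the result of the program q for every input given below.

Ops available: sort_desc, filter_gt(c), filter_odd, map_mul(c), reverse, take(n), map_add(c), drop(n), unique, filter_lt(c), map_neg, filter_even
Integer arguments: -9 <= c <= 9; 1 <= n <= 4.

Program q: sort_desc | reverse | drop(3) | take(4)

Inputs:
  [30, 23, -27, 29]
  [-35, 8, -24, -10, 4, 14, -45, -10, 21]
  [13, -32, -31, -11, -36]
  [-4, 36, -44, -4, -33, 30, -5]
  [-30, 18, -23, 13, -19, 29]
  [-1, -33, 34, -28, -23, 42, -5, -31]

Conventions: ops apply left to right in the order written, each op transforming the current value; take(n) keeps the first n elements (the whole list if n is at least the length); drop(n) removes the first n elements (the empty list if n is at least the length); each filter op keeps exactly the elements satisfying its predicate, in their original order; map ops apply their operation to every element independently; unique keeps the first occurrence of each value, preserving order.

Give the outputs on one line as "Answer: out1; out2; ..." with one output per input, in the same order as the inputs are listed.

Execution, op by op:
  [30, 23, -27, 29] -> [30, 29, 23, -27] -> [-27, 23, 29, 30] -> [30] -> [30]
  [-35, 8, -24, -10, 4, 14, -45, -10, 21] -> [21, 14, 8, 4, -10, -10, -24, -35, -45] -> [-45, -35, -24, -10, -10, 4, 8, 14, 21] -> [-10, -10, 4, 8, 14, 21] -> [-10, -10, 4, 8]
  [13, -32, -31, -11, -36] -> [13, -11, -31, -32, -36] -> [-36, -32, -31, -11, 13] -> [-11, 13] -> [-11, 13]
  [-4, 36, -44, -4, -33, 30, -5] -> [36, 30, -4, -4, -5, -33, -44] -> [-44, -33, -5, -4, -4, 30, 36] -> [-4, -4, 30, 36] -> [-4, -4, 30, 36]
  [-30, 18, -23, 13, -19, 29] -> [29, 18, 13, -19, -23, -30] -> [-30, -23, -19, 13, 18, 29] -> [13, 18, 29] -> [13, 18, 29]
  [-1, -33, 34, -28, -23, 42, -5, -31] -> [42, 34, -1, -5, -23, -28, -31, -33] -> [-33, -31, -28, -23, -5, -1, 34, 42] -> [-23, -5, -1, 34, 42] -> [-23, -5, -1, 34]

[30]; [-10, -10, 4, 8]; [-11, 13]; [-4, -4, 30, 36]; [13, 18, 29]; [-23, -5, -1, 34]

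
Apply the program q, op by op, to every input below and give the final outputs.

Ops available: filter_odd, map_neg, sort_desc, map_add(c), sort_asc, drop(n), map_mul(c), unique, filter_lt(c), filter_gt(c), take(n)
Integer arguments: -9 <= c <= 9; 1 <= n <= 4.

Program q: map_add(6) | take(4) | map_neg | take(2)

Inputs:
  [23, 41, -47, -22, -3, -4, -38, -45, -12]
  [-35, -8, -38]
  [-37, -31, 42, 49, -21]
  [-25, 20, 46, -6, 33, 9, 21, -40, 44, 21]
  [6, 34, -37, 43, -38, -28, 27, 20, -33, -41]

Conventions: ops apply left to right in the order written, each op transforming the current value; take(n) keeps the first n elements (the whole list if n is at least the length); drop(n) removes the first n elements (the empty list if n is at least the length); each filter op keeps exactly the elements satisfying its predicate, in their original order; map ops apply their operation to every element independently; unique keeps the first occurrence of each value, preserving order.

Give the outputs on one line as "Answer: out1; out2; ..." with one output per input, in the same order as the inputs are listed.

[-29, -47]; [29, 2]; [31, 25]; [19, -26]; [-12, -40]

Execution, op by op:
  [23, 41, -47, -22, -3, -4, -38, -45, -12] -> [29, 47, -41, -16, 3, 2, -32, -39, -6] -> [29, 47, -41, -16] -> [-29, -47, 41, 16] -> [-29, -47]
  [-35, -8, -38] -> [-29, -2, -32] -> [-29, -2, -32] -> [29, 2, 32] -> [29, 2]
  [-37, -31, 42, 49, -21] -> [-31, -25, 48, 55, -15] -> [-31, -25, 48, 55] -> [31, 25, -48, -55] -> [31, 25]
  [-25, 20, 46, -6, 33, 9, 21, -40, 44, 21] -> [-19, 26, 52, 0, 39, 15, 27, -34, 50, 27] -> [-19, 26, 52, 0] -> [19, -26, -52, 0] -> [19, -26]
  [6, 34, -37, 43, -38, -28, 27, 20, -33, -41] -> [12, 40, -31, 49, -32, -22, 33, 26, -27, -35] -> [12, 40, -31, 49] -> [-12, -40, 31, -49] -> [-12, -40]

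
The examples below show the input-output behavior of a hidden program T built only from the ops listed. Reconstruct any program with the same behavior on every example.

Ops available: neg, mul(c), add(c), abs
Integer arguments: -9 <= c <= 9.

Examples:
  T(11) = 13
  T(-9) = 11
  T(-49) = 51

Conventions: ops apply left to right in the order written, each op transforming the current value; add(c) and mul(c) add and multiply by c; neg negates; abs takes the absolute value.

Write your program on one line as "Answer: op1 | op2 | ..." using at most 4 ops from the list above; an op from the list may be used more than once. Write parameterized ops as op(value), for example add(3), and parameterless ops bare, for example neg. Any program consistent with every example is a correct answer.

neg | abs | add(2)

Check, running the answer program on each example:
  11 -> -11 -> 11 -> 13
  -9 -> 9 -> 9 -> 11
  -49 -> 49 -> 49 -> 51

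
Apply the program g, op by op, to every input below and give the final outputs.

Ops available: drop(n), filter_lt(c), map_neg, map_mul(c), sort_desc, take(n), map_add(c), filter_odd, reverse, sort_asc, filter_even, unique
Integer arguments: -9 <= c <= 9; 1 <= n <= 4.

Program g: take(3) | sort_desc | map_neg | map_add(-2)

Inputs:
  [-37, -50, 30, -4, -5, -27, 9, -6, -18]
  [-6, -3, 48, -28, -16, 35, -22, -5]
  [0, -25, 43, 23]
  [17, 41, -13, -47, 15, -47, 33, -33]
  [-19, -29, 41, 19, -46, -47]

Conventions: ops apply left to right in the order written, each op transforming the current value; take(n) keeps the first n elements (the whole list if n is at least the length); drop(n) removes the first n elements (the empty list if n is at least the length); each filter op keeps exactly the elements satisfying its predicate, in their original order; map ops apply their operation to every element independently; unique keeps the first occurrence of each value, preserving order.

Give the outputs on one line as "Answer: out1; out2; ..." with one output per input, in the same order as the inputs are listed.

Execution, op by op:
  [-37, -50, 30, -4, -5, -27, 9, -6, -18] -> [-37, -50, 30] -> [30, -37, -50] -> [-30, 37, 50] -> [-32, 35, 48]
  [-6, -3, 48, -28, -16, 35, -22, -5] -> [-6, -3, 48] -> [48, -3, -6] -> [-48, 3, 6] -> [-50, 1, 4]
  [0, -25, 43, 23] -> [0, -25, 43] -> [43, 0, -25] -> [-43, 0, 25] -> [-45, -2, 23]
  [17, 41, -13, -47, 15, -47, 33, -33] -> [17, 41, -13] -> [41, 17, -13] -> [-41, -17, 13] -> [-43, -19, 11]
  [-19, -29, 41, 19, -46, -47] -> [-19, -29, 41] -> [41, -19, -29] -> [-41, 19, 29] -> [-43, 17, 27]

[-32, 35, 48]; [-50, 1, 4]; [-45, -2, 23]; [-43, -19, 11]; [-43, 17, 27]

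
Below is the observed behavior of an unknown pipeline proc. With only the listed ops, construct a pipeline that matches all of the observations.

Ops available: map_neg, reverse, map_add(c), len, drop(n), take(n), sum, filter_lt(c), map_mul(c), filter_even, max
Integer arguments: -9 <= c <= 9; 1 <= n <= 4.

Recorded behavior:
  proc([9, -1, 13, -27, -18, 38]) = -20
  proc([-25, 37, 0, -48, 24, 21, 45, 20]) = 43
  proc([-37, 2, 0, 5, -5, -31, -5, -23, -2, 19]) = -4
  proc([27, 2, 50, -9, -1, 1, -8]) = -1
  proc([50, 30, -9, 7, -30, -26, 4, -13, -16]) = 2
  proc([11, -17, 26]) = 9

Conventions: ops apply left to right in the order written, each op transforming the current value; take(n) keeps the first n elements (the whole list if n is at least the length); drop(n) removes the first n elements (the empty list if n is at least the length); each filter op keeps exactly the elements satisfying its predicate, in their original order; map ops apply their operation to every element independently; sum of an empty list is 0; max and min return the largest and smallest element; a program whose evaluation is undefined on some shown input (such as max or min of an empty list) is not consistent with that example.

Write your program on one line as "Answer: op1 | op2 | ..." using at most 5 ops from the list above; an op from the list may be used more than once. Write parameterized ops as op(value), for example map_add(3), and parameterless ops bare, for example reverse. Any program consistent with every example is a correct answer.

reverse | take(3) | drop(1) | map_add(-2) | max

Check, running the answer program on each example:
  [9, -1, 13, -27, -18, 38] -> [38, -18, -27, 13, -1, 9] -> [38, -18, -27] -> [-18, -27] -> [-20, -29] -> -20
  [-25, 37, 0, -48, 24, 21, 45, 20] -> [20, 45, 21, 24, -48, 0, 37, -25] -> [20, 45, 21] -> [45, 21] -> [43, 19] -> 43
  [-37, 2, 0, 5, -5, -31, -5, -23, -2, 19] -> [19, -2, -23, -5, -31, -5, 5, 0, 2, -37] -> [19, -2, -23] -> [-2, -23] -> [-4, -25] -> -4
  [27, 2, 50, -9, -1, 1, -8] -> [-8, 1, -1, -9, 50, 2, 27] -> [-8, 1, -1] -> [1, -1] -> [-1, -3] -> -1
  [50, 30, -9, 7, -30, -26, 4, -13, -16] -> [-16, -13, 4, -26, -30, 7, -9, 30, 50] -> [-16, -13, 4] -> [-13, 4] -> [-15, 2] -> 2
  [11, -17, 26] -> [26, -17, 11] -> [26, -17, 11] -> [-17, 11] -> [-19, 9] -> 9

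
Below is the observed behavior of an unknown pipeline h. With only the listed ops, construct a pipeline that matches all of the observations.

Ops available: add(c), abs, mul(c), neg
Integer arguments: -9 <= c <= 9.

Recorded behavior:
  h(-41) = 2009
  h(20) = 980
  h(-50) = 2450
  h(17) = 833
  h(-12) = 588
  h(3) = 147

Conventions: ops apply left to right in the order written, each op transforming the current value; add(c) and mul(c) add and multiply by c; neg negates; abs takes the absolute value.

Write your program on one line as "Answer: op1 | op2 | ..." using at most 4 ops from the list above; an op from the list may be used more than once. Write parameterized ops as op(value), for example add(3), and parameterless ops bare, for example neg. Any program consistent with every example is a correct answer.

mul(-7) | mul(-7) | abs

Check, running the answer program on each example:
  -41 -> 287 -> -2009 -> 2009
  20 -> -140 -> 980 -> 980
  -50 -> 350 -> -2450 -> 2450
  17 -> -119 -> 833 -> 833
  -12 -> 84 -> -588 -> 588
  3 -> -21 -> 147 -> 147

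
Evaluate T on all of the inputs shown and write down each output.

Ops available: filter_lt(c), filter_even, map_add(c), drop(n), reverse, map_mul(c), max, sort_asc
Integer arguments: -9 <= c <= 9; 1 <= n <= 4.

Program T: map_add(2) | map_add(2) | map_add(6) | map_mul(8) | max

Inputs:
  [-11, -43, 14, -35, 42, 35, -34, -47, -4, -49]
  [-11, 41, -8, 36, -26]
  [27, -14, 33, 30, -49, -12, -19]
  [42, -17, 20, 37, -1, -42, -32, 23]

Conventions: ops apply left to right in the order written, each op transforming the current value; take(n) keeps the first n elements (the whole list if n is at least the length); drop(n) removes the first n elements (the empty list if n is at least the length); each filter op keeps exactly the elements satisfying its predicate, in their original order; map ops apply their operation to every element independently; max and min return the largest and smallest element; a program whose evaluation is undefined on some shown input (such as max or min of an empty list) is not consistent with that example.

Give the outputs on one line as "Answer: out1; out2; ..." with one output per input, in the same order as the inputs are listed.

Execution, op by op:
  [-11, -43, 14, -35, 42, 35, -34, -47, -4, -49] -> [-9, -41, 16, -33, 44, 37, -32, -45, -2, -47] -> [-7, -39, 18, -31, 46, 39, -30, -43, 0, -45] -> [-1, -33, 24, -25, 52, 45, -24, -37, 6, -39] -> [-8, -264, 192, -200, 416, 360, -192, -296, 48, -312] -> 416
  [-11, 41, -8, 36, -26] -> [-9, 43, -6, 38, -24] -> [-7, 45, -4, 40, -22] -> [-1, 51, 2, 46, -16] -> [-8, 408, 16, 368, -128] -> 408
  [27, -14, 33, 30, -49, -12, -19] -> [29, -12, 35, 32, -47, -10, -17] -> [31, -10, 37, 34, -45, -8, -15] -> [37, -4, 43, 40, -39, -2, -9] -> [296, -32, 344, 320, -312, -16, -72] -> 344
  [42, -17, 20, 37, -1, -42, -32, 23] -> [44, -15, 22, 39, 1, -40, -30, 25] -> [46, -13, 24, 41, 3, -38, -28, 27] -> [52, -7, 30, 47, 9, -32, -22, 33] -> [416, -56, 240, 376, 72, -256, -176, 264] -> 416

416; 408; 344; 416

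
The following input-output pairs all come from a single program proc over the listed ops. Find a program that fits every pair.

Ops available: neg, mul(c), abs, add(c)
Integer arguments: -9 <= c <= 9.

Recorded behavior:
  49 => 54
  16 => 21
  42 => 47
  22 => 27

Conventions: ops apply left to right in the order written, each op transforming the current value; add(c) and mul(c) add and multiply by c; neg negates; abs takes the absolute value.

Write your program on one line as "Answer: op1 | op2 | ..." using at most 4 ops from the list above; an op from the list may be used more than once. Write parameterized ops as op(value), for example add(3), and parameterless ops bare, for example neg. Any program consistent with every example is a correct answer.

neg | add(-5) | neg

Check, running the answer program on each example:
  49 -> -49 -> -54 -> 54
  16 -> -16 -> -21 -> 21
  42 -> -42 -> -47 -> 47
  22 -> -22 -> -27 -> 27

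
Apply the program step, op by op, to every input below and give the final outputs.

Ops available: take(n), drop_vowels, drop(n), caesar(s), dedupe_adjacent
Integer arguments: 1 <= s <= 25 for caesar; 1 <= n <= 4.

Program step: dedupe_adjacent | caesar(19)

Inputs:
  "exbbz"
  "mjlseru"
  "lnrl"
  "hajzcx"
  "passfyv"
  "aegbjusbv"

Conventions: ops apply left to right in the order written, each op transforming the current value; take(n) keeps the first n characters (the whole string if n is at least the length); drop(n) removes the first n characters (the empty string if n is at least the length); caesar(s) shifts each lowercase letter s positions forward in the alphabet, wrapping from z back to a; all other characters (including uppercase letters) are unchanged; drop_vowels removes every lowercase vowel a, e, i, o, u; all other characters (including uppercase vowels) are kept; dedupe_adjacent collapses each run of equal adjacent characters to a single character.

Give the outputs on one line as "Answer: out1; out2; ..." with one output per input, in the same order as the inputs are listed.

Execution, op by op:
  "exbbz" -> "exbz" -> "xqus"
  "mjlseru" -> "mjlseru" -> "fcelxkn"
  "lnrl" -> "lnrl" -> "egke"
  "hajzcx" -> "hajzcx" -> "atcsvq"
  "passfyv" -> "pasfyv" -> "itlyro"
  "aegbjusbv" -> "aegbjusbv" -> "txzucnluo"

"xqus"; "fcelxkn"; "egke"; "atcsvq"; "itlyro"; "txzucnluo"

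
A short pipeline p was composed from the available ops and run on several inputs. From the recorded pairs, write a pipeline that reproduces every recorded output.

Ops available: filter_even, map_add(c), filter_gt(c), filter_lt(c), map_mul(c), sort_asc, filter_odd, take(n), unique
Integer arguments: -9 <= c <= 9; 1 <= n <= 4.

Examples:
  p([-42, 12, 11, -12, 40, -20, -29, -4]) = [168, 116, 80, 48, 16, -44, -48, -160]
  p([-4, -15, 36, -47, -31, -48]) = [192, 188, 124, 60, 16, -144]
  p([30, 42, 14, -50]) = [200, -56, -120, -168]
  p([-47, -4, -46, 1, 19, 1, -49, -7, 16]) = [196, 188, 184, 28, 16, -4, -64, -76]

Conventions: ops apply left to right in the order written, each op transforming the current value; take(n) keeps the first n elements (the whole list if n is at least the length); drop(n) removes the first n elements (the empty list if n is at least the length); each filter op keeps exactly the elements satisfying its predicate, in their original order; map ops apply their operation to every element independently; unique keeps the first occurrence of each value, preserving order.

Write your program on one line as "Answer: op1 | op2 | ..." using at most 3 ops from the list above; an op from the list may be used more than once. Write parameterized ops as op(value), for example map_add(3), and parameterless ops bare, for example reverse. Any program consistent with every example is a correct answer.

sort_asc | map_mul(-4) | unique

Check, running the answer program on each example:
  [-42, 12, 11, -12, 40, -20, -29, -4] -> [-42, -29, -20, -12, -4, 11, 12, 40] -> [168, 116, 80, 48, 16, -44, -48, -160] -> [168, 116, 80, 48, 16, -44, -48, -160]
  [-4, -15, 36, -47, -31, -48] -> [-48, -47, -31, -15, -4, 36] -> [192, 188, 124, 60, 16, -144] -> [192, 188, 124, 60, 16, -144]
  [30, 42, 14, -50] -> [-50, 14, 30, 42] -> [200, -56, -120, -168] -> [200, -56, -120, -168]
  [-47, -4, -46, 1, 19, 1, -49, -7, 16] -> [-49, -47, -46, -7, -4, 1, 1, 16, 19] -> [196, 188, 184, 28, 16, -4, -4, -64, -76] -> [196, 188, 184, 28, 16, -4, -64, -76]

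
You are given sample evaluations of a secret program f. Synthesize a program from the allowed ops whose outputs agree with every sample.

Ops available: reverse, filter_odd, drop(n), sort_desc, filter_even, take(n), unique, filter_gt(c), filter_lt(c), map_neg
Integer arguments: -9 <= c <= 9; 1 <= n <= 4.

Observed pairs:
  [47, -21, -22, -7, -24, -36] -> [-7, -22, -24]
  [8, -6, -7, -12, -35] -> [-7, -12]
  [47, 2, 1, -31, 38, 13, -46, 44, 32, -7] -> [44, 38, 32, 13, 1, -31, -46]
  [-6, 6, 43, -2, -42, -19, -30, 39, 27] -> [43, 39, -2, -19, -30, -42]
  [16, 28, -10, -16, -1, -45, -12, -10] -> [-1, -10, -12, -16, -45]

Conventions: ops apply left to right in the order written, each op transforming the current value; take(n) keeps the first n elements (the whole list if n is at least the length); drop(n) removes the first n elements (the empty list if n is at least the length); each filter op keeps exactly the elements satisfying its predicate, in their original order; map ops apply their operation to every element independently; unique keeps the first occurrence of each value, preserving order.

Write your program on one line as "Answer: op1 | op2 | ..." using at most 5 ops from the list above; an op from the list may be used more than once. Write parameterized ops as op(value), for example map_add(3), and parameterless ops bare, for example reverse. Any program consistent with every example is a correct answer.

drop(2) | reverse | drop(1) | sort_desc

Check, running the answer program on each example:
  [47, -21, -22, -7, -24, -36] -> [-22, -7, -24, -36] -> [-36, -24, -7, -22] -> [-24, -7, -22] -> [-7, -22, -24]
  [8, -6, -7, -12, -35] -> [-7, -12, -35] -> [-35, -12, -7] -> [-12, -7] -> [-7, -12]
  [47, 2, 1, -31, 38, 13, -46, 44, 32, -7] -> [1, -31, 38, 13, -46, 44, 32, -7] -> [-7, 32, 44, -46, 13, 38, -31, 1] -> [32, 44, -46, 13, 38, -31, 1] -> [44, 38, 32, 13, 1, -31, -46]
  [-6, 6, 43, -2, -42, -19, -30, 39, 27] -> [43, -2, -42, -19, -30, 39, 27] -> [27, 39, -30, -19, -42, -2, 43] -> [39, -30, -19, -42, -2, 43] -> [43, 39, -2, -19, -30, -42]
  [16, 28, -10, -16, -1, -45, -12, -10] -> [-10, -16, -1, -45, -12, -10] -> [-10, -12, -45, -1, -16, -10] -> [-12, -45, -1, -16, -10] -> [-1, -10, -12, -16, -45]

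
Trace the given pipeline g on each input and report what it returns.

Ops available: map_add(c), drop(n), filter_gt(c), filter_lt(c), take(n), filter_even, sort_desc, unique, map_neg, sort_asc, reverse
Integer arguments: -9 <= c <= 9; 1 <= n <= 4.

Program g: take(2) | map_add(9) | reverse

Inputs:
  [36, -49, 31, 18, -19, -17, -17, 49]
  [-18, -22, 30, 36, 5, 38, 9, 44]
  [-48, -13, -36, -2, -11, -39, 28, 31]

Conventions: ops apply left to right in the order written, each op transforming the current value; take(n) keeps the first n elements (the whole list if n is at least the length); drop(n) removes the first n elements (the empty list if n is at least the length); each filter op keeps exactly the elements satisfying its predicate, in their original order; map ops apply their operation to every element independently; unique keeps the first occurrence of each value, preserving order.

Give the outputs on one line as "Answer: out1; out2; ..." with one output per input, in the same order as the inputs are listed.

[-40, 45]; [-13, -9]; [-4, -39]

Execution, op by op:
  [36, -49, 31, 18, -19, -17, -17, 49] -> [36, -49] -> [45, -40] -> [-40, 45]
  [-18, -22, 30, 36, 5, 38, 9, 44] -> [-18, -22] -> [-9, -13] -> [-13, -9]
  [-48, -13, -36, -2, -11, -39, 28, 31] -> [-48, -13] -> [-39, -4] -> [-4, -39]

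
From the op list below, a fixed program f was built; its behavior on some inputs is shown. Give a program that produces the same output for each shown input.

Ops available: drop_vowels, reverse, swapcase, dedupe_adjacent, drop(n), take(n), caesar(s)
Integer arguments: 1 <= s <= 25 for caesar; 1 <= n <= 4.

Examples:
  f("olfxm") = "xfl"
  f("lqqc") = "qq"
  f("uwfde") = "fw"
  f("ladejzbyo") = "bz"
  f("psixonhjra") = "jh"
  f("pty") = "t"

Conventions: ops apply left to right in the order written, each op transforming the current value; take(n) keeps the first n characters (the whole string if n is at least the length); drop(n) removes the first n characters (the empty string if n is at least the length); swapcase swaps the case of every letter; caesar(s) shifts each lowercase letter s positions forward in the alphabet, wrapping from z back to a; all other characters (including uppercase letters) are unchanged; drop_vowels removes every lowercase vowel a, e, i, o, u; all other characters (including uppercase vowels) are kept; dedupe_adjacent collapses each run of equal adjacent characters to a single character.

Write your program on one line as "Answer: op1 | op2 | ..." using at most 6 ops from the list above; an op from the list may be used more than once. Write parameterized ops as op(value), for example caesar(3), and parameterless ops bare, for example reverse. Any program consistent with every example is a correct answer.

drop(1) | reverse | take(4) | drop_vowels | drop(1)

Check, running the answer program on each example:
  "olfxm" -> "lfxm" -> "mxfl" -> "mxfl" -> "mxfl" -> "xfl"
  "lqqc" -> "qqc" -> "cqq" -> "cqq" -> "cqq" -> "qq"
  "uwfde" -> "wfde" -> "edfw" -> "edfw" -> "dfw" -> "fw"
  "ladejzbyo" -> "adejzbyo" -> "oybzjeda" -> "oybz" -> "ybz" -> "bz"
  "psixonhjra" -> "sixonhjra" -> "arjhnoxis" -> "arjh" -> "rjh" -> "jh"
  "pty" -> "ty" -> "yt" -> "yt" -> "yt" -> "t"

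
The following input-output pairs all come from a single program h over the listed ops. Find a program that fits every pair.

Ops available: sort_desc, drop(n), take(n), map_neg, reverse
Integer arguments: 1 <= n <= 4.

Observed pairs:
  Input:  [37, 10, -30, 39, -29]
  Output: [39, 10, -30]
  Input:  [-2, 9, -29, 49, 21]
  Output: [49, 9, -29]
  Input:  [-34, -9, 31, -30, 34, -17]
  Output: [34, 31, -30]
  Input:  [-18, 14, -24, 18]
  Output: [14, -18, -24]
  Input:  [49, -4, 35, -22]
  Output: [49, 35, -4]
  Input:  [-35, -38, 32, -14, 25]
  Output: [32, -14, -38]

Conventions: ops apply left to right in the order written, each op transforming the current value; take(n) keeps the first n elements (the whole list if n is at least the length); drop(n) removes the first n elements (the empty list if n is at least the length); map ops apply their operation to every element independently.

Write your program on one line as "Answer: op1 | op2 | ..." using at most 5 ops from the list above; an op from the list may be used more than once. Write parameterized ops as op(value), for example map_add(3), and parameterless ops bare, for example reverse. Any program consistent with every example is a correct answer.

reverse | take(4) | reverse | take(3) | sort_desc

Check, running the answer program on each example:
  [37, 10, -30, 39, -29] -> [-29, 39, -30, 10, 37] -> [-29, 39, -30, 10] -> [10, -30, 39, -29] -> [10, -30, 39] -> [39, 10, -30]
  [-2, 9, -29, 49, 21] -> [21, 49, -29, 9, -2] -> [21, 49, -29, 9] -> [9, -29, 49, 21] -> [9, -29, 49] -> [49, 9, -29]
  [-34, -9, 31, -30, 34, -17] -> [-17, 34, -30, 31, -9, -34] -> [-17, 34, -30, 31] -> [31, -30, 34, -17] -> [31, -30, 34] -> [34, 31, -30]
  [-18, 14, -24, 18] -> [18, -24, 14, -18] -> [18, -24, 14, -18] -> [-18, 14, -24, 18] -> [-18, 14, -24] -> [14, -18, -24]
  [49, -4, 35, -22] -> [-22, 35, -4, 49] -> [-22, 35, -4, 49] -> [49, -4, 35, -22] -> [49, -4, 35] -> [49, 35, -4]
  [-35, -38, 32, -14, 25] -> [25, -14, 32, -38, -35] -> [25, -14, 32, -38] -> [-38, 32, -14, 25] -> [-38, 32, -14] -> [32, -14, -38]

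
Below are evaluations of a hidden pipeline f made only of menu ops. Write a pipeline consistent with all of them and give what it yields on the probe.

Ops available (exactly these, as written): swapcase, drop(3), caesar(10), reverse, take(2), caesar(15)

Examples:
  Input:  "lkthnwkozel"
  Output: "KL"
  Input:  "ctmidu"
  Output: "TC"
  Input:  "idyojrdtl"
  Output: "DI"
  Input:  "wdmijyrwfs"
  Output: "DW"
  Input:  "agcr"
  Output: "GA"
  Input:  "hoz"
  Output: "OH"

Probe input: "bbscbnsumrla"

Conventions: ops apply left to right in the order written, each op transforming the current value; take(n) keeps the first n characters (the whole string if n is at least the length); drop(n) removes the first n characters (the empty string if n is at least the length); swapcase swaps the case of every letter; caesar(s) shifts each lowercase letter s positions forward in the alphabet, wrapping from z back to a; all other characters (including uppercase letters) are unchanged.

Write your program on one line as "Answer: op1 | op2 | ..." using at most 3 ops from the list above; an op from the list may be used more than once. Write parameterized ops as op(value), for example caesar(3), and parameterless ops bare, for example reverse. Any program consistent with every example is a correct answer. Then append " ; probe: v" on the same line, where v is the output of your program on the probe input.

swapcase | take(2) | reverse ; probe: "BB"

Check, running the answer program on each example:
  "lkthnwkozel" -> "LKTHNWKOZEL" -> "LK" -> "KL"
  "ctmidu" -> "CTMIDU" -> "CT" -> "TC"
  "idyojrdtl" -> "IDYOJRDTL" -> "ID" -> "DI"
  "wdmijyrwfs" -> "WDMIJYRWFS" -> "WD" -> "DW"
  "agcr" -> "AGCR" -> "AG" -> "GA"
  "hoz" -> "HOZ" -> "HO" -> "OH"
  probe: "bbscbnsumrla" -> "BBSCBNSUMRLA" -> "BB" -> "BB"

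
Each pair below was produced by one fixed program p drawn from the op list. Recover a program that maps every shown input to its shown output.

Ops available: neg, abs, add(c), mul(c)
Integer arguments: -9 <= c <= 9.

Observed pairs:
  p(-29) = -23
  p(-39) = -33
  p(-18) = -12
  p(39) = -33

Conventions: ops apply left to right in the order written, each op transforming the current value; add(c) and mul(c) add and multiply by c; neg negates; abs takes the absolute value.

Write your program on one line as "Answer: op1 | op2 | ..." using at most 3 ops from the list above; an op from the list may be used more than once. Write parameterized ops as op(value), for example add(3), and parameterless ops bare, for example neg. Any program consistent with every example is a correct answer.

abs | add(-6) | neg

Check, running the answer program on each example:
  -29 -> 29 -> 23 -> -23
  -39 -> 39 -> 33 -> -33
  -18 -> 18 -> 12 -> -12
  39 -> 39 -> 33 -> -33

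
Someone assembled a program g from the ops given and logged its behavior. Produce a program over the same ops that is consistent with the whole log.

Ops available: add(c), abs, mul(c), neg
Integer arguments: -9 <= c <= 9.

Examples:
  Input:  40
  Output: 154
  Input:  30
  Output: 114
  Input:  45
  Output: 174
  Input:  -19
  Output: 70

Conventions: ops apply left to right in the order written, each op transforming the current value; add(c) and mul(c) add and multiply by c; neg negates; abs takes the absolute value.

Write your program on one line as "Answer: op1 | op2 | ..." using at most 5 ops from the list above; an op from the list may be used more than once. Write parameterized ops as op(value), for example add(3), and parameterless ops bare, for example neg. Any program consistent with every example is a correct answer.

neg | mul(4) | abs | add(-6)

Check, running the answer program on each example:
  40 -> -40 -> -160 -> 160 -> 154
  30 -> -30 -> -120 -> 120 -> 114
  45 -> -45 -> -180 -> 180 -> 174
  -19 -> 19 -> 76 -> 76 -> 70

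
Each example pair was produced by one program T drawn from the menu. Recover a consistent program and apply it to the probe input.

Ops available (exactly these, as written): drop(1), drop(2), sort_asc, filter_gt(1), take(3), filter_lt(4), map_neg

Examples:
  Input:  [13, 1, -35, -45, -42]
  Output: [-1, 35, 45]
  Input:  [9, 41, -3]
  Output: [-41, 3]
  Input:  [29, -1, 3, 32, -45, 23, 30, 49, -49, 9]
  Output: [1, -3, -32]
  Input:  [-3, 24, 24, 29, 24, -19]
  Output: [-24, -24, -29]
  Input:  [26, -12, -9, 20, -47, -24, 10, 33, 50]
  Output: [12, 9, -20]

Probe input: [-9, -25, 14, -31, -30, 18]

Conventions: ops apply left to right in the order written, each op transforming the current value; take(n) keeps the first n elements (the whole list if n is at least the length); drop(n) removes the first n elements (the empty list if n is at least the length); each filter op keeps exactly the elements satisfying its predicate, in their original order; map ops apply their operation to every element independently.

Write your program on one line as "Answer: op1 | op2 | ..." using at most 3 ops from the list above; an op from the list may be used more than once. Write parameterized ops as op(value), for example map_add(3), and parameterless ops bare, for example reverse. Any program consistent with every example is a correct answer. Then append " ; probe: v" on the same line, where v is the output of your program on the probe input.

map_neg | drop(1) | take(3) ; probe: [25, -14, 31]

Check, running the answer program on each example:
  [13, 1, -35, -45, -42] -> [-13, -1, 35, 45, 42] -> [-1, 35, 45, 42] -> [-1, 35, 45]
  [9, 41, -3] -> [-9, -41, 3] -> [-41, 3] -> [-41, 3]
  [29, -1, 3, 32, -45, 23, 30, 49, -49, 9] -> [-29, 1, -3, -32, 45, -23, -30, -49, 49, -9] -> [1, -3, -32, 45, -23, -30, -49, 49, -9] -> [1, -3, -32]
  [-3, 24, 24, 29, 24, -19] -> [3, -24, -24, -29, -24, 19] -> [-24, -24, -29, -24, 19] -> [-24, -24, -29]
  [26, -12, -9, 20, -47, -24, 10, 33, 50] -> [-26, 12, 9, -20, 47, 24, -10, -33, -50] -> [12, 9, -20, 47, 24, -10, -33, -50] -> [12, 9, -20]
  probe: [-9, -25, 14, -31, -30, 18] -> [9, 25, -14, 31, 30, -18] -> [25, -14, 31, 30, -18] -> [25, -14, 31]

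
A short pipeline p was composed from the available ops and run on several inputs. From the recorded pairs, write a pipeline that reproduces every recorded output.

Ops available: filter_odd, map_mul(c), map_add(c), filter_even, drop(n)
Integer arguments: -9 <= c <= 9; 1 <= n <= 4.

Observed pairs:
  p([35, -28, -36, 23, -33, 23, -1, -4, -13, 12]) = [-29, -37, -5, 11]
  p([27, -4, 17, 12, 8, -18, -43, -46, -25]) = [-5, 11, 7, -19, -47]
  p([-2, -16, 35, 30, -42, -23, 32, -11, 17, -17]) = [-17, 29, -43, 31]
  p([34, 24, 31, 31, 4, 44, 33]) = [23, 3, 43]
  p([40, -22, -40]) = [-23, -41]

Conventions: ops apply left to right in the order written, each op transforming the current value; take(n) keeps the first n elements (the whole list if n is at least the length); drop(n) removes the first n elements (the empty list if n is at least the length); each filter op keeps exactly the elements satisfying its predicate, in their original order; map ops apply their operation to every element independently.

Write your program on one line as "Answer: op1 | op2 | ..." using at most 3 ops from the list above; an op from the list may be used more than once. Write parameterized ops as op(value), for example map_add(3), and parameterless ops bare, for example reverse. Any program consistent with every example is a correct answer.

map_add(-1) | drop(1) | filter_odd

Check, running the answer program on each example:
  [35, -28, -36, 23, -33, 23, -1, -4, -13, 12] -> [34, -29, -37, 22, -34, 22, -2, -5, -14, 11] -> [-29, -37, 22, -34, 22, -2, -5, -14, 11] -> [-29, -37, -5, 11]
  [27, -4, 17, 12, 8, -18, -43, -46, -25] -> [26, -5, 16, 11, 7, -19, -44, -47, -26] -> [-5, 16, 11, 7, -19, -44, -47, -26] -> [-5, 11, 7, -19, -47]
  [-2, -16, 35, 30, -42, -23, 32, -11, 17, -17] -> [-3, -17, 34, 29, -43, -24, 31, -12, 16, -18] -> [-17, 34, 29, -43, -24, 31, -12, 16, -18] -> [-17, 29, -43, 31]
  [34, 24, 31, 31, 4, 44, 33] -> [33, 23, 30, 30, 3, 43, 32] -> [23, 30, 30, 3, 43, 32] -> [23, 3, 43]
  [40, -22, -40] -> [39, -23, -41] -> [-23, -41] -> [-23, -41]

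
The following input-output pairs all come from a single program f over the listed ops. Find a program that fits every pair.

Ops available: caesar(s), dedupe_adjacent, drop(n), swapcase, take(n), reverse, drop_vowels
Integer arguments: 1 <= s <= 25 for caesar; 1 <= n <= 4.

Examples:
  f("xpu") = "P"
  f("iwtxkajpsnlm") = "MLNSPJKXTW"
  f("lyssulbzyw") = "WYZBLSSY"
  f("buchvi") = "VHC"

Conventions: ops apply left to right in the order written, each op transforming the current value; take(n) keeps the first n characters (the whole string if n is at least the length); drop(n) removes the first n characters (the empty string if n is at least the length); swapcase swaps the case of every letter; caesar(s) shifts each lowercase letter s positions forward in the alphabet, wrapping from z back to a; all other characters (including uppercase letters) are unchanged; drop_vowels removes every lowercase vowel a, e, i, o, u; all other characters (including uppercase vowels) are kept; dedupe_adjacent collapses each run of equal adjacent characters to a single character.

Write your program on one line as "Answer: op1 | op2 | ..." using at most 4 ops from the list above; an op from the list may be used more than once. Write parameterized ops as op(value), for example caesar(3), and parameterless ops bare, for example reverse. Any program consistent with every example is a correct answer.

drop(1) | reverse | drop_vowels | swapcase

Check, running the answer program on each example:
  "xpu" -> "pu" -> "up" -> "p" -> "P"
  "iwtxkajpsnlm" -> "wtxkajpsnlm" -> "mlnspjakxtw" -> "mlnspjkxtw" -> "MLNSPJKXTW"
  "lyssulbzyw" -> "yssulbzyw" -> "wyzblussy" -> "wyzblssy" -> "WYZBLSSY"
  "buchvi" -> "uchvi" -> "ivhcu" -> "vhc" -> "VHC"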